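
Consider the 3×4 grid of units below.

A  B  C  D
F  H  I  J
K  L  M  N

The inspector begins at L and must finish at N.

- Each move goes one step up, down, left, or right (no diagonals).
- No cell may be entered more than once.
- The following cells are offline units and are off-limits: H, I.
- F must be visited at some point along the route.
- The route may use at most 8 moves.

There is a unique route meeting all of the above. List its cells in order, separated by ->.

L -> K -> F -> A -> B -> C -> D -> J -> N

The 8-move cap with required stops at F leaves no slack for detours.
Route from L: left 1 to K, up 2 to A, right 3 to D, down 2 to N — 8 moves in all.
Check: all required cells visited; 8 ≤ 8 moves.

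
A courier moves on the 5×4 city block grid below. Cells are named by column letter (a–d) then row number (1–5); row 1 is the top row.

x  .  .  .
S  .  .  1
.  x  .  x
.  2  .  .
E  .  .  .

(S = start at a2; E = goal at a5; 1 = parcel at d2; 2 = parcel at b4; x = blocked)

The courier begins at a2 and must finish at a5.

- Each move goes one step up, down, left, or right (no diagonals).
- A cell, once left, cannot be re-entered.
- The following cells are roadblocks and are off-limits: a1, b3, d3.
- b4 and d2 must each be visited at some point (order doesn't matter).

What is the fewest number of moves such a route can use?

Any route passes through b4 and d2 in some order between a2 and a5. Summing Manhattan distances along each leg and taking the cheapest ordering (a2 → d2 → b4 → a5) gives a lower bound of 3 + 4 + 2 = 9 moves.
The shortest route satisfying every rule uses 11 moves: a2 → b2 → b1 → c1 → d1 → d2 → c2 → c3 → c4 → b4 → b5 → a5.
The no-revisit rule (legs can't share cells) pushes the minimum above the 9-move bound; an exhaustive check rules out every length from 9 to 10, leaving 11 as the minimum.

11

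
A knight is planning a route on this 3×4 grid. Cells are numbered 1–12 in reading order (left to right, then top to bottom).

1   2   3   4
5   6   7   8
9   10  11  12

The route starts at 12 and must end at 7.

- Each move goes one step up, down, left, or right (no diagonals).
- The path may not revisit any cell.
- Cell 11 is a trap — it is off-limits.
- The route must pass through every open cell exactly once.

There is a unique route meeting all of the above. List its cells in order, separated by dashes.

12 - 8 - 4 - 3 - 2 - 1 - 5 - 9 - 10 - 6 - 7

Need to visit all 11 open cells exactly once, starting at 12 and ending at 7.
Cell 9 has only two open neighbours (5 and 10), so the path must pass straight through it: one of those is the cell it's entered from and the other is where it exits.
Route from 12: 2× up (reaching 4), 3× left (reaching 1), 2× down (reaching 9), right to 10, up to 6, right to 7 — 10 moves in all.
Check: all 11 open cells covered.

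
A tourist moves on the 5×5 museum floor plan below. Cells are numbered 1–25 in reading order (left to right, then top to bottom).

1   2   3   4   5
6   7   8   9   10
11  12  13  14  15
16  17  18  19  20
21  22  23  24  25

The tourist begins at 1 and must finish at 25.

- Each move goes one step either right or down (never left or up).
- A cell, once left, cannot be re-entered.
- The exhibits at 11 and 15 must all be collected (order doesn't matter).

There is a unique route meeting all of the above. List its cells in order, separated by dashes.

1 - 6 - 11 - 12 - 13 - 14 - 15 - 20 - 25

Moves only go right or down, so the column and row indices never decrease.
Route from 1: 2× down (reaching 11), 4× right (reaching 15), 2× down (reaching 25) — 8 moves in all.
Check: all required cells visited.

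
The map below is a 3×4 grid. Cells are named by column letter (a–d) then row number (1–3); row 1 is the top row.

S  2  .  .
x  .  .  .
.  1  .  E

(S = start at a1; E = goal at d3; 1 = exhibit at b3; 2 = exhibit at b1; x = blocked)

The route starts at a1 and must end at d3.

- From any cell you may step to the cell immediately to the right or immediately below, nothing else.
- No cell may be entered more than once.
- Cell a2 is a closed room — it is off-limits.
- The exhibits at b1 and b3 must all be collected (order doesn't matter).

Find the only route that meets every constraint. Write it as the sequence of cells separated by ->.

Moves only go right or down, so the column and row indices never decrease.
Route from a1: right 1 to b1, down 2 to b3, right 2 to d3 — 5 moves in all.
Check: all required cells visited.

a1 -> b1 -> b2 -> b3 -> c3 -> d3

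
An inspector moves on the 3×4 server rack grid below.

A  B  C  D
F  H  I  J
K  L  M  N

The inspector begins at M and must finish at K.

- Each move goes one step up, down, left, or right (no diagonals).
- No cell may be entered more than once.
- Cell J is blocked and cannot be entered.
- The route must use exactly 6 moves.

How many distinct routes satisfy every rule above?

5

Need simple routes of exactly 6 moves from M to K (Manhattan distance 2, so 2 moves are spent on a detour and 2 undoing it).
Enumerating: M I C B H L K | M I C B H F K | M I C B A F K | M I H B A F K | M L H B A F K.
That gives 5 routes.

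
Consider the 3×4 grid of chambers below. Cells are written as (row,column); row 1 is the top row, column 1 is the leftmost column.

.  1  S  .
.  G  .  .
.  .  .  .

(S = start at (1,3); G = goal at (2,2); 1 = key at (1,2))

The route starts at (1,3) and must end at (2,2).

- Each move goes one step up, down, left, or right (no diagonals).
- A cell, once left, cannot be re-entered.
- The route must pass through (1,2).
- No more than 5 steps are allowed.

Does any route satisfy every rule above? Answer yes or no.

One route that works: (1,3) → (1,2) → (2,2).

yes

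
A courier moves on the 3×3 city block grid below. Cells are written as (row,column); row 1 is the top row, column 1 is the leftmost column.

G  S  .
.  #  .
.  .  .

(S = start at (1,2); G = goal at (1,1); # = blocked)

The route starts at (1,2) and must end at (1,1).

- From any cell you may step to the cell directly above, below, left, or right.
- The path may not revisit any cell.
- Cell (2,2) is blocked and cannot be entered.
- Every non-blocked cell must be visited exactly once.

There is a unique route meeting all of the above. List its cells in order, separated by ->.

Need to visit all 8 open cells exactly once, starting at (1,2) and ending at (1,1).
Cell (3,1) has only two open neighbours ((2,1) and (3,2)), so the path must pass straight through it: one of those is the cell it's entered from and the other is where it exits.
Route from (1,2): right to (1,3), 2× down (reaching (3,3)), 2× left (reaching (3,1)), 2× up (reaching (1,1)) — 7 moves in all.
Check: all 8 open cells covered.

(1,2) -> (1,3) -> (2,3) -> (3,3) -> (3,2) -> (3,1) -> (2,1) -> (1,1)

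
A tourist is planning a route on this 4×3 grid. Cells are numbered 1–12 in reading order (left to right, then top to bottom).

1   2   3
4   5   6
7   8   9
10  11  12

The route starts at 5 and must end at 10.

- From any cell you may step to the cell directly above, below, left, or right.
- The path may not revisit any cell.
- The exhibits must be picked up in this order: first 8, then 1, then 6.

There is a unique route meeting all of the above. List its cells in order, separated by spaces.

5 8 7 4 1 2 3 6 9 12 11 10

The waypoints must appear in the order 8, 1, 6, with no cell reused.
Route from 5: down to 8, left to 7, 2× up (reaching 1), 2× right (reaching 3), 3× down (reaching 12), 2× left (reaching 10) — 11 moves in all.
Check: order respected (8 at step 1, 1 at step 4, 6 at step 7).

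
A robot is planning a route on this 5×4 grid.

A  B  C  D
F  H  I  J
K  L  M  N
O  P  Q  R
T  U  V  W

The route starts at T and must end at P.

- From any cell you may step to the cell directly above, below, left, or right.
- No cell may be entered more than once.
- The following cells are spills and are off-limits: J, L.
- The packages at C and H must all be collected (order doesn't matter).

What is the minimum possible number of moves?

Any route passes through C and H in some order between T and P. Summing Manhattan distances along each leg and taking the cheapest ordering (T → C → H → P) gives a lower bound of 6 + 2 + 2 = 10 moves.
A route of 10 moves achieves this: T → O → K → F → H → B → C → I → M → Q → P.
Since 10 matches the lower bound, it is optimal.

10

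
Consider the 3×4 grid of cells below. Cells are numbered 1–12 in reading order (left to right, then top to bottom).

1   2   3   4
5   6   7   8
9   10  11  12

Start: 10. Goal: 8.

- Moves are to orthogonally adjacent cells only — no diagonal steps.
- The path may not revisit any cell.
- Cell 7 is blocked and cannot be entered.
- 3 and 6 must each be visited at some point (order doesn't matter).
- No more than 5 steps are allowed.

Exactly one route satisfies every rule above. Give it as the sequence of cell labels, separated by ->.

10 -> 6 -> 2 -> 3 -> 4 -> 8

Any route must reach 3 and 6 and still end at 8 within 5 moves, so the order of the required stops is forced.
Route from 10: 2× up (reaching 2), 2× right (reaching 4), down to 8 — 5 moves in all.
Check: all required cells visited; 5 ≤ 5 moves.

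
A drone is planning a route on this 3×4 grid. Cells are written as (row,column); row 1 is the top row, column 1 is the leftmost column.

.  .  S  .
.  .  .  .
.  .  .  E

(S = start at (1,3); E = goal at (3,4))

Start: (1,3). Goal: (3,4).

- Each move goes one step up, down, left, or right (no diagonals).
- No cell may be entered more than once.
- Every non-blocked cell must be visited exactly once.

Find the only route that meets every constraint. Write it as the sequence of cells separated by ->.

(1,3) -> (1,4) -> (2,4) -> (2,3) -> (2,2) -> (1,2) -> (1,1) -> (2,1) -> (3,1) -> (3,2) -> (3,3) -> (3,4)

Need to visit all 12 open cells exactly once, starting at (1,3) and ending at (3,4).
Cell (1,4) has only two open neighbours ((2,4) and (1,3)), so the path must pass straight through it: one of those is the cell it's entered from and the other is where it exits.
Route from (1,3): right to (1,4), down to (2,4), 2× left (reaching (2,2)), up to (1,2), left to (1,1), 2× down (reaching (3,1)), 3× right (reaching (3,4)) — 11 moves in all.
Check: all 12 open cells covered.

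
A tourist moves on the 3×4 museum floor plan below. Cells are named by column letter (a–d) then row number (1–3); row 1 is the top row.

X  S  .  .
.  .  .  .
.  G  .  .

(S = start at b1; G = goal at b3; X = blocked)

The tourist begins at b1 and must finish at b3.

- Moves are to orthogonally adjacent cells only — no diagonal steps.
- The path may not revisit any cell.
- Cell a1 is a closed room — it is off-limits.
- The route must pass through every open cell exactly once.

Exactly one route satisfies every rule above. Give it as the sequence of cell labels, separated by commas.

Need to visit all 11 open cells exactly once, starting at b1 and ending at b3.
Cell a3 has only two open neighbours (a2 and b3), so the path must pass straight through it: one of those is the cell it's entered from and the other is where it exits.
Route from b1: right 2 to d1, down 2 to d3, left 1 to c3, up 1 to c2, left 2 to a2, down 1 to a3, right 1 to b3 — 10 moves in all.
Check: all 11 open cells covered.

b1, c1, d1, d2, d3, c3, c2, b2, a2, a3, b3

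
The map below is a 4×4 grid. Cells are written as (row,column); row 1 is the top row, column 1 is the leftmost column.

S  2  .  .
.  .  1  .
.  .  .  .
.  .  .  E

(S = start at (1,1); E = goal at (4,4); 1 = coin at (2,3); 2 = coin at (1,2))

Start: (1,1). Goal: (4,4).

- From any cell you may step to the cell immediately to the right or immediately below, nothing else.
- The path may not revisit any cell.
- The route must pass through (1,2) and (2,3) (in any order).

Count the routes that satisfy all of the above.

A right/down-only route from (1,1) to (4,4) makes exactly 3 down-moves and 3 right-moves in some order.
With no other constraints that would be C(6,3) = 20 routes.
A monotone route can only reach the required cells in the order (1,2), (2,3), so split there and multiply the segment counts: (1,1)→(1,2): 1; (1,2)→(2,3): 2; (2,3)→(4,4): 3; product = 6.
That gives 6 routes.

6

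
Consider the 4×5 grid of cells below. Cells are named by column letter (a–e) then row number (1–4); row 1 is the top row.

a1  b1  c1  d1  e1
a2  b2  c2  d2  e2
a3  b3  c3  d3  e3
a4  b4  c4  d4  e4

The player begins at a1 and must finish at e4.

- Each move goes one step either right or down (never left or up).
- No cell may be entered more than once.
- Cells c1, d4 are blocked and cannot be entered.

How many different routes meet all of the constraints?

9

A right/down-only route from a1 to e4 makes exactly 3 down-moves and 4 right-moves in some order.
With no other constraints that would be C(7,3) = 35 routes.
Subtract routes through each blocked cell (inclusion–exclusion for overlaps): − through c1: 10 − through d4: 20 + through c1&d4: 4 → 9.
That gives 9 routes.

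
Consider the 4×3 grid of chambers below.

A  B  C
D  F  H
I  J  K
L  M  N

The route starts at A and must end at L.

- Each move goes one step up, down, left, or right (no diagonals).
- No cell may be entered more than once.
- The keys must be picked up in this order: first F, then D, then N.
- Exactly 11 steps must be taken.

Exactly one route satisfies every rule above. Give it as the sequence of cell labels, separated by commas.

A, B, C, H, F, D, I, J, K, N, M, L

The waypoints must appear in the order F, D, N, with no cell reused.
Route from A: right 2 to C, down 1 to H, left 2 to D, down 1 to I, right 2 to K, down 1 to N, left 2 to L — 11 moves in all.
Check: order respected (F at step 4, D at step 5, N at step 9); 11 moves as required.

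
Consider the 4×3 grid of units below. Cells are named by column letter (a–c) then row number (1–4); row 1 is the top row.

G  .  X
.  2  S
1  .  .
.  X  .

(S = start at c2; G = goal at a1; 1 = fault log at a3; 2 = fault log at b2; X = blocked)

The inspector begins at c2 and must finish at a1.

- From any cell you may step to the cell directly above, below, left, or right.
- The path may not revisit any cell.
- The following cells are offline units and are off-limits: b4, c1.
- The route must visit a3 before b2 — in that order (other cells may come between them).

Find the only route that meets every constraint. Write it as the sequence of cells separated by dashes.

c2 - c3 - b3 - a3 - a2 - b2 - b1 - a1

The waypoints must appear in the order a3, b2, with no cell reused.
Route from c2: down to c3, 2× left (reaching a3), up to a2, right to b2, up to b1, left to a1 — 7 moves in all.
Check: order respected (1 at step 3, 2 at step 5).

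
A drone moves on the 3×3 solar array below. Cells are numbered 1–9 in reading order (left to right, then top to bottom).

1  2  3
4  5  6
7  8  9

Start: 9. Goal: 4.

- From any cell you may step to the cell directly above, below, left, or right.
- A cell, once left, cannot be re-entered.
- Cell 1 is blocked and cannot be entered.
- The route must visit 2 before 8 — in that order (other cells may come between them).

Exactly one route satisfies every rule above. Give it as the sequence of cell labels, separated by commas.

9, 6, 3, 2, 5, 8, 7, 4

The waypoints must appear in the order 2, 8, with no cell reused.
Route from 9: 2× up (reaching 3), left to 2, 2× down (reaching 8), left to 7, up to 4 — 7 moves in all.
Check: order respected (2 at step 3, 8 at step 5).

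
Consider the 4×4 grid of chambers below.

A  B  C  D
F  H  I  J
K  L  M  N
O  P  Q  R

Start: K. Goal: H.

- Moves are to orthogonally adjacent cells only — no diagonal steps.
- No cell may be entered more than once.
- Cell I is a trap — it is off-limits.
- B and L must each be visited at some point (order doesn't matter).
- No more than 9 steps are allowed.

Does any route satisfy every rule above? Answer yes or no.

yes

One route that works: K → L → M → N → J → D → C → B → H.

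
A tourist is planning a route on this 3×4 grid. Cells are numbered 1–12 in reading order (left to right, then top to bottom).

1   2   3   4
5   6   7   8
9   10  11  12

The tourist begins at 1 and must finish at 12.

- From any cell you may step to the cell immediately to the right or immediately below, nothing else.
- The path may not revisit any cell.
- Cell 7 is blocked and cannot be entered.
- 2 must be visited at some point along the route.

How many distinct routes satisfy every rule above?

A right/down-only route from 1 to 12 makes exactly 2 down-moves and 3 right-moves in some order.
With no other constraints that would be C(5,2) = 10 routes.
Split at 2 and multiply the segment counts (each segment already excludes blocked cells): 1→2: 1; 2→12: 2; product = 2.
That gives 2 routes.

2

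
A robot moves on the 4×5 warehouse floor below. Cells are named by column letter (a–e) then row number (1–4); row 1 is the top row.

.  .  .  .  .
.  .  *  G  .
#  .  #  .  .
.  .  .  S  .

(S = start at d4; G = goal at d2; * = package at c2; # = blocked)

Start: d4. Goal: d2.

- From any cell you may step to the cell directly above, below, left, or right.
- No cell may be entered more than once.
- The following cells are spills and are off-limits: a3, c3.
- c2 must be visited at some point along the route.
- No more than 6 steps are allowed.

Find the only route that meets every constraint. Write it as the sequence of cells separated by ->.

d4 -> c4 -> b4 -> b3 -> b2 -> c2 -> d2

The budget equals the shortest possible length, so every move has to be on a shortest route through the required cells.
Route from d4: 2× left (reaching b4), 2× up (reaching b2), 2× right (reaching d2) — 6 moves in all.
Check: all required cells visited; 6 ≤ 6 moves.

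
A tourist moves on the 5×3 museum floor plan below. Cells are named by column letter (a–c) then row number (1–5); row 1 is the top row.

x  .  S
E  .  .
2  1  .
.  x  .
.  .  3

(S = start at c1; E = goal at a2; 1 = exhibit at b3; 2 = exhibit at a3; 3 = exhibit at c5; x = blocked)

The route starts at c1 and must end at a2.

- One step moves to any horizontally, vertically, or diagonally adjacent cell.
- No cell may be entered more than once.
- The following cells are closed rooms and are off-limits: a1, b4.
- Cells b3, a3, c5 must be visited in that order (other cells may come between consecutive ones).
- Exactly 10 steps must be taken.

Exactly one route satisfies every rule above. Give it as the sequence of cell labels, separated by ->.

c1 -> c2 -> b3 -> a3 -> a4 -> b5 -> c5 -> c4 -> c3 -> b2 -> a2

The waypoints must appear in the order b3, a3, c5, with no cell reused.
Route from c1: down to c2, down-left to b3, left to a3, down to a4, down-right to b5, right to c5, 2× up (reaching c3), up-left to b2, left to a2 — 10 moves in all.
Check: order respected (1 at step 2, 2 at step 3, 3 at step 6); 10 moves as required.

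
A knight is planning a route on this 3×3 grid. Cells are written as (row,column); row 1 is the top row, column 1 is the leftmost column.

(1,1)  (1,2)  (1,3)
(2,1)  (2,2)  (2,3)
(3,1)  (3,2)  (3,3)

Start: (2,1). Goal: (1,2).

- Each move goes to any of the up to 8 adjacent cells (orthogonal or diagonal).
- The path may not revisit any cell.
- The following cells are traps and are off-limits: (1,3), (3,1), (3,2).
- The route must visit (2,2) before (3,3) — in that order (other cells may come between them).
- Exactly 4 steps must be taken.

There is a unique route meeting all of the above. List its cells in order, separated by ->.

(2,1) -> (2,2) -> (3,3) -> (2,3) -> (1,2)

The waypoints must appear in the order (2,2), (3,3), with no cell reused.
Route from (2,1): right 1 to (2,2), down-right 1 to (3,3), up 1 to (2,3), up-left 1 to (1,2) — 4 moves in all.
Check: order respected ((2,2) at step 1, (3,3) at step 2); 4 moves as required.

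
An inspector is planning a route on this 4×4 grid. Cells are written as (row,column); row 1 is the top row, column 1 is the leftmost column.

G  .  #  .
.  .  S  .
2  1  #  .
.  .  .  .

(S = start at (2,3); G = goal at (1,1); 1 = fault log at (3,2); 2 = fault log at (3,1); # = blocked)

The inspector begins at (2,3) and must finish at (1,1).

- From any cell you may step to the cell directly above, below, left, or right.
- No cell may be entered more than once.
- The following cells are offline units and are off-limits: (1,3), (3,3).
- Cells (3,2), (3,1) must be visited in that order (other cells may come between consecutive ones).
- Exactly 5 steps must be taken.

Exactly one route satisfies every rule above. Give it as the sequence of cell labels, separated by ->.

The waypoints must appear in the order (3,2), (3,1), with no cell reused.
Route from (2,3): left 1 to (2,2), down 1 to (3,2), left 1 to (3,1), up 2 to (1,1) — 5 moves in all.
Check: order respected (1 at step 2, 2 at step 3); 5 moves as required.

(2,3) -> (2,2) -> (3,2) -> (3,1) -> (2,1) -> (1,1)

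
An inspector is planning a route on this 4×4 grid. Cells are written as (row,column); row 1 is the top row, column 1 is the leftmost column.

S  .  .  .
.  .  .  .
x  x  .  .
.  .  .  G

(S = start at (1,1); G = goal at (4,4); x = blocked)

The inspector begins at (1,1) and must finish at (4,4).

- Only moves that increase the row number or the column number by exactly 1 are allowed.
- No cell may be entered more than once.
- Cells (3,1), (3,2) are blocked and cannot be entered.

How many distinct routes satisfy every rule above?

A right/down-only route from (1,1) to (4,4) makes exactly 3 down-moves and 3 right-moves in some order.
With no other constraints that would be C(6,3) = 20 routes.
Subtract routes through each blocked cell (inclusion–exclusion for overlaps): − through (3,1): 4 − through (3,2): 9 + through (3,1)&(3,2): 3 → 10.
That gives 10 routes.

10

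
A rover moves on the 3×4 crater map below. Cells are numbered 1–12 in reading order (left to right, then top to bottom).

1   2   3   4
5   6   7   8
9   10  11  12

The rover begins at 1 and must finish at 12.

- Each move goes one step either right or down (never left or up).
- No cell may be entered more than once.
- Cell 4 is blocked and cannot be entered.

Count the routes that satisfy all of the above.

9

A right/down-only route from 1 to 12 makes exactly 2 down-moves and 3 right-moves in some order.
With no other constraints that would be C(5,2) = 10 routes.
Subtract routes through each blocked cell (inclusion–exclusion for overlaps): − through 4: 1 → 9.
That gives 9 routes.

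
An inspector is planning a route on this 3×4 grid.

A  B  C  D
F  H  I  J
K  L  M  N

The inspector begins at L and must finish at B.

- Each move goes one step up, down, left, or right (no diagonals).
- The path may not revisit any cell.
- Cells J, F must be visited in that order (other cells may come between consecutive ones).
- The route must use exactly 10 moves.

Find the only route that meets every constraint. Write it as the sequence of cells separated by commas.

The waypoints must appear in the order J, F, with no cell reused.
Route from L: right 2 to N, up 2 to D, left 1 to C, down 1 to I, left 2 to F, up 1 to A, right 1 to B — 10 moves in all.
Check: order respected (J at step 3, F at step 8); 10 moves as required.

L, M, N, J, D, C, I, H, F, A, B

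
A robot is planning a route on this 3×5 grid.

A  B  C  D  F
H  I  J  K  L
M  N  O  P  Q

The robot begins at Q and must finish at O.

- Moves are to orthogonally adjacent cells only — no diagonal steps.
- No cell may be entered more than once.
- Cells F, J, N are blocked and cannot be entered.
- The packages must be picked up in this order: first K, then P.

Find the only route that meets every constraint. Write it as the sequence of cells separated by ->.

The waypoints must appear in the order K, P, with no cell reused.
Route from Q: up 1 to L, left 1 to K, down 1 to P, left 1 to O — 4 moves in all.
Check: order respected (K at step 2, P at step 3).

Q -> L -> K -> P -> O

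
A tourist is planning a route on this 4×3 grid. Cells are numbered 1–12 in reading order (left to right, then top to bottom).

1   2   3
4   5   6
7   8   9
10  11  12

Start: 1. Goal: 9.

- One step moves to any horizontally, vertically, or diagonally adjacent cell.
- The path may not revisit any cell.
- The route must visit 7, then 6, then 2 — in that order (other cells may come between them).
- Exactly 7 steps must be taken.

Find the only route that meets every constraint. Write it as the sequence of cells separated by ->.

The waypoints must appear in the order 7, 6, 2, with no cell reused.
Route from 1: down 2 to 7, right 1 to 8, up-right 1 to 6, up-left 1 to 2, down 1 to 5, down-right 1 to 9 — 7 moves in all.
Check: order respected (7 at step 2, 6 at step 4, 2 at step 5); 7 moves as required.

1 -> 4 -> 7 -> 8 -> 6 -> 2 -> 5 -> 9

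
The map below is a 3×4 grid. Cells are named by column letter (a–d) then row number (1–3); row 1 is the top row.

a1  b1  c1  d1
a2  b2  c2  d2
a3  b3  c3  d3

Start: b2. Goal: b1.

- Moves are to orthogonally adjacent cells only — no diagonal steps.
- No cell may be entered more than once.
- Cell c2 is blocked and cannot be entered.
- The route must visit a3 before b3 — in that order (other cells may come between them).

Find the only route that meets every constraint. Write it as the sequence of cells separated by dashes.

b2 - a2 - a3 - b3 - c3 - d3 - d2 - d1 - c1 - b1

The waypoints must appear in the order a3, b3, with no cell reused.
Route from b2: left to a2, down to a3, 3× right (reaching d3), 2× up (reaching d1), 2× left (reaching b1) — 9 moves in all.
Check: order respected (a3 at step 2, b3 at step 3).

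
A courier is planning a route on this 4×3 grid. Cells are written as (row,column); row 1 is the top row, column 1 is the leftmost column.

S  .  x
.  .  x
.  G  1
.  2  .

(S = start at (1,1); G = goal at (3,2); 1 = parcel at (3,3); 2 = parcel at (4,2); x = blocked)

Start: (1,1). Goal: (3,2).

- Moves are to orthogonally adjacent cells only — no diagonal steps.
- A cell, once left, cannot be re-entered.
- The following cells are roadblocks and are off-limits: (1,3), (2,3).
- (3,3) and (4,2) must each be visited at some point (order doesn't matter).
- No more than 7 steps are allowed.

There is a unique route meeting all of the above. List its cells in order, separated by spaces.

The 7-move cap with required stops at (3,3), (4,2) leaves no slack for detours.
Route from (1,1): 3× down (reaching (4,1)), 2× right (reaching (4,3)), up to (3,3), left to (3,2) — 7 moves in all.
Check: all required cells visited; 7 ≤ 7 moves.

(1,1) (2,1) (3,1) (4,1) (4,2) (4,3) (3,3) (3,2)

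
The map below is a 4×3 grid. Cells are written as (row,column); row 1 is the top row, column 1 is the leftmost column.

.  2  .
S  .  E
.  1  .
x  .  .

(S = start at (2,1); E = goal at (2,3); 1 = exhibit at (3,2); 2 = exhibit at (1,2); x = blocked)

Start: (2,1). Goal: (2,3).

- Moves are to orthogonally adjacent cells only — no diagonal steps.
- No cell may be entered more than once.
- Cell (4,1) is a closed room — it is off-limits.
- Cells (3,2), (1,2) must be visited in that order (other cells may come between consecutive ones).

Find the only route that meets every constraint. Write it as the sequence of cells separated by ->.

(2,1) -> (3,1) -> (3,2) -> (2,2) -> (1,2) -> (1,3) -> (2,3)

The waypoints must appear in the order (3,2), (1,2), with no cell reused.
Route from (2,1): down to (3,1), right to (3,2), 2× up (reaching (1,2)), right to (1,3), down to (2,3) — 6 moves in all.
Check: order respected (1 at step 2, 2 at step 4).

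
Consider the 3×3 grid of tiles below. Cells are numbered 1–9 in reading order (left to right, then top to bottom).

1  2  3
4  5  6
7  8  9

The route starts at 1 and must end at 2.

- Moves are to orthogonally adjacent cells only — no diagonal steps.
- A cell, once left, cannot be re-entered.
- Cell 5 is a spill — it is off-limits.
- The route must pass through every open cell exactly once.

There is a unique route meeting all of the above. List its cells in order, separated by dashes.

Need to visit all 8 open cells exactly once, starting at 1 and ending at 2.
Cell 6 has only two open neighbours (3 and 9), so the path must pass straight through it: one of those is the cell it's entered from and the other is where it exits.
Route from 1: 2× down (reaching 7), 2× right (reaching 9), 2× up (reaching 3), left to 2 — 7 moves in all.
Check: all 8 open cells covered.

1 - 4 - 7 - 8 - 9 - 6 - 3 - 2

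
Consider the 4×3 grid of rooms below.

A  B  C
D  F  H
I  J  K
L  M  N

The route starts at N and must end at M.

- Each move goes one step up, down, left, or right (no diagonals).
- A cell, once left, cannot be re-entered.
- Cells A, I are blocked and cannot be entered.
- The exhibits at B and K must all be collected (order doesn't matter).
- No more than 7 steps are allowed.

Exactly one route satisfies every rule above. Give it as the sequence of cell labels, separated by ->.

The budget equals the shortest possible length, so every move has to be on a shortest route through the required cells.
Route from N: up 3 to C, left 1 to B, down 3 to M — 7 moves in all.
Check: all required cells visited; 7 ≤ 7 moves.

N -> K -> H -> C -> B -> F -> J -> M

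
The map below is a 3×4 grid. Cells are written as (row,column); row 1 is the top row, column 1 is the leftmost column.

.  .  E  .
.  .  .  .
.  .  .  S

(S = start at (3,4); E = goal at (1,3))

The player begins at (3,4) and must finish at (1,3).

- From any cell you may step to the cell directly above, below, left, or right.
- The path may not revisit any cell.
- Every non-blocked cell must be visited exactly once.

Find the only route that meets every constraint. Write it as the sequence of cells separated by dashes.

Need to visit all 12 open cells exactly once, starting at (3,4) and ending at (1,3).
Cell (1,1) has only two open neighbours ((2,1) and (1,2)), so the path must pass straight through it: one of those is the cell it's entered from and the other is where it exits.
Route from (3,4): 3× left (reaching (3,1)), 2× up (reaching (1,1)), right to (1,2), down to (2,2), 2× right (reaching (2,4)), up to (1,4), left to (1,3) — 11 moves in all.
Check: all 12 open cells covered.

(3,4) - (3,3) - (3,2) - (3,1) - (2,1) - (1,1) - (1,2) - (2,2) - (2,3) - (2,4) - (1,4) - (1,3)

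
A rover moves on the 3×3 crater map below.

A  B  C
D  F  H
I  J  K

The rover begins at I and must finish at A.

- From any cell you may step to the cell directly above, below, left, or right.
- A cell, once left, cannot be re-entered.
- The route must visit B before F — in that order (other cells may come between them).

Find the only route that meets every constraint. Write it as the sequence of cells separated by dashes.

The waypoints must appear in the order B, F, with no cell reused.
Route from I: 2× right (reaching K), 2× up (reaching C), left to B, down to F, left to D, up to A — 8 moves in all.
Check: order respected (B at step 5, F at step 6).

I - J - K - H - C - B - F - D - A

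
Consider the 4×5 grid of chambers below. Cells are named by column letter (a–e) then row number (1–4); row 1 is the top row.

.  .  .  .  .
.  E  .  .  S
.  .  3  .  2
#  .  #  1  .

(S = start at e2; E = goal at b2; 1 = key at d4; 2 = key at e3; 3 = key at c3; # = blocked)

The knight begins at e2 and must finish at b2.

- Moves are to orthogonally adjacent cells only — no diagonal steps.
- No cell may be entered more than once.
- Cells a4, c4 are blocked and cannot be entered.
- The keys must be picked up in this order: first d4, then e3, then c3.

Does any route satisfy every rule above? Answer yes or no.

no

Ignoring the required order, 19 revisit-free routes from e2 to b2 pass through all of d4, e3, and c3; the waypoint orders that occur are e3 → d4 → c3 (19) — never d4 → e3 → c3.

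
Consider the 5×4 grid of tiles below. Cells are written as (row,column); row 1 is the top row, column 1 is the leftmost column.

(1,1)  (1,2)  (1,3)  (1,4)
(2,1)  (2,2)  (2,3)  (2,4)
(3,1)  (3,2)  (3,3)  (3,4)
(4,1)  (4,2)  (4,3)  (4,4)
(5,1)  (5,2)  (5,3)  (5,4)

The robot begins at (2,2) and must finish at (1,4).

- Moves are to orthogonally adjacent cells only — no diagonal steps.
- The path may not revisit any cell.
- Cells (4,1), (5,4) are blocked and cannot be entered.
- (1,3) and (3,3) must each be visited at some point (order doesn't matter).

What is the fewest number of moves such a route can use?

Any route passes through (1,3) and (3,3) in some order between (2,2) and (1,4). Summing Manhattan distances along each leg and taking the cheapest ordering ((2,2) → (3,3) → (1,3) → (1,4)) gives a lower bound of 2 + 2 + 1 = 5 moves.
A route of 5 moves achieves this: (2,2) → (3,2) → (3,3) → (2,3) → (1,3) → (1,4).
Since 5 matches the lower bound, it is optimal.

5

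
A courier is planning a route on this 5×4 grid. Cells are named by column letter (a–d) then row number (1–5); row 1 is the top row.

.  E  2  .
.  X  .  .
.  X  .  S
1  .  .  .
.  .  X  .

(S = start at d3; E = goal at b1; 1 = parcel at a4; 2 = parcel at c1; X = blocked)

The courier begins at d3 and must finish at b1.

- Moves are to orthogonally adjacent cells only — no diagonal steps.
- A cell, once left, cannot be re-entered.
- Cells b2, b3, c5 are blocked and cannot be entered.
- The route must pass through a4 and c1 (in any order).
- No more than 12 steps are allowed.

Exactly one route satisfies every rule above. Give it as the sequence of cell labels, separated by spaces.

d3 d2 d1 c1 c2 c3 c4 b4 a4 a3 a2 a1 b1

The budget equals the shortest possible length, so every move has to be on a shortest route through the required cells.
Route from d3: 2× up (reaching d1), left to c1, 3× down (reaching c4), 2× left (reaching a4), 3× up (reaching a1), right to b1 — 12 moves in all.
Check: all required cells visited; 12 ≤ 12 moves.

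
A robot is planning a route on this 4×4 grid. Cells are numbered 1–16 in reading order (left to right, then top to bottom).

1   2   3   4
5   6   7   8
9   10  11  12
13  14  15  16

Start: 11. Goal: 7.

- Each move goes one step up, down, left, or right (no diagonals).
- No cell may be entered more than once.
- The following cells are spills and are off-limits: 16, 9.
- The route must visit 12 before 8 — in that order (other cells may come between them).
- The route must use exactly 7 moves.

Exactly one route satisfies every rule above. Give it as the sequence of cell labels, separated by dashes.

The waypoints must appear in the order 12, 8, with no cell reused.
Route from 11: right to 12, 2× up (reaching 4), 2× left (reaching 2), down to 6, right to 7 — 7 moves in all.
Check: order respected (12 at step 1, 8 at step 2); 7 moves as required.

11 - 12 - 8 - 4 - 3 - 2 - 6 - 7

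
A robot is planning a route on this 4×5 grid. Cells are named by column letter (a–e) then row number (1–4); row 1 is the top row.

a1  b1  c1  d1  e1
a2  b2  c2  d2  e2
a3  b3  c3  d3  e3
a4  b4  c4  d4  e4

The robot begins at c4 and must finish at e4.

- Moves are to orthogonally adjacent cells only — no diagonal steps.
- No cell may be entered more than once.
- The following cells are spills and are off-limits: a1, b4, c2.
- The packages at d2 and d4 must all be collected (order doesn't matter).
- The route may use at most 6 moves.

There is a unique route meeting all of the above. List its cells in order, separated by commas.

c4, d4, d3, d2, e2, e3, e4

Any route must reach d2 and d4 and still end at e4 within 6 moves, so the order of the required stops is forced.
Route from c4: right to d4, 2× up (reaching d2), right to e2, 2× down (reaching e4) — 6 moves in all.
Check: all required cells visited; 6 ≤ 6 moves.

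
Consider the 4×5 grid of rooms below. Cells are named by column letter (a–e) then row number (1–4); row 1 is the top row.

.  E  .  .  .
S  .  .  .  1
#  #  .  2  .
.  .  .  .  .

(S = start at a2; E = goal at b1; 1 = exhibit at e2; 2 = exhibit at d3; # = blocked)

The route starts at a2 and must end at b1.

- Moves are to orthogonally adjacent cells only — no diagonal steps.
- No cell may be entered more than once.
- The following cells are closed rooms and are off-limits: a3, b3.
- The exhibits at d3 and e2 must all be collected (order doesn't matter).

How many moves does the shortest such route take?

10

Any route passes through d3 and e2 in some order between a2 and b1. Summing Manhattan distances along each leg and taking the cheapest ordering (a2 → e2 → d3 → b1) gives a lower bound of 4 + 2 + 4 = 10 moves.
A route of 10 moves achieves this: a2 → b2 → c2 → c3 → d3 → d2 → e2 → e1 → d1 → c1 → b1.
Since 10 matches the lower bound, it is optimal.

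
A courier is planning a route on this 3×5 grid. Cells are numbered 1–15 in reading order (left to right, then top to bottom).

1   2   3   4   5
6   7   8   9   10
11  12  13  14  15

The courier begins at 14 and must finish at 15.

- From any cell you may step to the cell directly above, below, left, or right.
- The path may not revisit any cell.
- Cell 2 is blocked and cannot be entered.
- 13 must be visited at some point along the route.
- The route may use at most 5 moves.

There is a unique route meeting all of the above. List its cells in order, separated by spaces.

14 13 8 9 10 15

Any route must reach 13 and still end at 15 within 5 moves, so the order of the required stops is forced.
Route from 14: left to 13, up to 8, 2× right (reaching 10), down to 15 — 5 moves in all.
Check: all required cells visited; 5 ≤ 5 moves.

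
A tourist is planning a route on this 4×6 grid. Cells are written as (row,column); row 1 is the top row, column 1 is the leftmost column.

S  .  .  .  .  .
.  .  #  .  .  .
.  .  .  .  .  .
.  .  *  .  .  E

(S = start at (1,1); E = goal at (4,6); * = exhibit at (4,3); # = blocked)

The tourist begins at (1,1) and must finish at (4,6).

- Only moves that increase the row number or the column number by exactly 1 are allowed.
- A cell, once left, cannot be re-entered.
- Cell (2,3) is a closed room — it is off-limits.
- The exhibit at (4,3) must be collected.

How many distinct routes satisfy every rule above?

A right/down-only route from (1,1) to (4,6) makes exactly 3 down-moves and 5 right-moves in some order.
With no other constraints that would be C(8,3) = 56 routes.
Split at (4,3) and multiply the segment counts (each segment already excludes blocked cells): (1,1)→(4,3): 7; (4,3)→(4,6): 1; product = 7.
That gives 7 routes.

7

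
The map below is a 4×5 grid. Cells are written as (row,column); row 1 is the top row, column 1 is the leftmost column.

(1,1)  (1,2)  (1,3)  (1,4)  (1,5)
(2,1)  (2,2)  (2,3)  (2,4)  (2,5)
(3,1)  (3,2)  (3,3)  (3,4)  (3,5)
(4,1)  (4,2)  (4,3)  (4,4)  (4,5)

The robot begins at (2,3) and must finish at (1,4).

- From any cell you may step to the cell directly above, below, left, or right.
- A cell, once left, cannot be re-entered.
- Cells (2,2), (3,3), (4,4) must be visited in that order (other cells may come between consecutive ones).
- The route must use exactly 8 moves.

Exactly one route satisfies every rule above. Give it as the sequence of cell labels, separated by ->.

(2,3) -> (2,2) -> (3,2) -> (3,3) -> (4,3) -> (4,4) -> (3,4) -> (2,4) -> (1,4)

The waypoints must appear in the order (2,2), (3,3), (4,4), with no cell reused.
Route from (2,3): left 1 to (2,2), down 1 to (3,2), right 1 to (3,3), down 1 to (4,3), right 1 to (4,4), up 3 to (1,4) — 8 moves in all.
Check: order respected ((2,2) at step 1, (3,3) at step 3, (4,4) at step 5); 8 moves as required.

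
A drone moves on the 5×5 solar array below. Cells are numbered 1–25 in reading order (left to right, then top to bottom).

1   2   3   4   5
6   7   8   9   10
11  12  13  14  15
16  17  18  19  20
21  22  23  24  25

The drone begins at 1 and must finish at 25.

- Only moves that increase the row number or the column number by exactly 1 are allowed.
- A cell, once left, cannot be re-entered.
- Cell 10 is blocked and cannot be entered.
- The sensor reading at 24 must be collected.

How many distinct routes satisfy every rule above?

A right/down-only route from 1 to 25 makes exactly 4 down-moves and 4 right-moves in some order.
With no other constraints that would be C(8,4) = 70 routes.
Split at 24 and multiply the segment counts (each segment already excludes blocked cells): 1→24: 35; 24→25: 1; product = 35.
That gives 35 routes.

35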